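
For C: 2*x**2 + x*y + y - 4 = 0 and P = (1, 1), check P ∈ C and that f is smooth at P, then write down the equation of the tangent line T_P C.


Tangent line at P: 5*x + 2*y - 7 = 0.

Step 1: f(1, 1) = 0, so P lies on C.
Step 2: partial derivatives
  f_x(x, y) = 4*x + y, f_y(x, y) = x + 1.
  f_x(P) = 5, f_y(P) = 2 (gradient nonzero, so P is smooth).
Step 3: tangent line at P: 5·(x − 1) + 2·(y − 1) = 0.
Expanding: 5*x + 2*y - 7 = 0.


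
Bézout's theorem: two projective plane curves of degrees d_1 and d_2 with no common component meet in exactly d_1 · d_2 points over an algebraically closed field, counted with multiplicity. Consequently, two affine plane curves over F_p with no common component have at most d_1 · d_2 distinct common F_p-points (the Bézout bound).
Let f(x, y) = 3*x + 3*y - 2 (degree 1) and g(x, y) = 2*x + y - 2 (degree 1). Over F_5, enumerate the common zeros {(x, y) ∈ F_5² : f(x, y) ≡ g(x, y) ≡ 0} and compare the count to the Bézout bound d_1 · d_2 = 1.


Common zeros: {(3, 1)}; count = 1; Bézout bound = 1.

deg(f) = 1, deg(g) = 1, so Bézout bound = 1.
Scan x ∈ F_5. For each x, list the y ∈ F_5 with f(x, y) ≡ 0 and those with g(x, y) ≡ 0 (mod 5); the common zeros in that column are the intersection.
  x = 0: f ≡ 0 at y ∈ {4}; g ≡ 0 at y ∈ {2}; common: ∅.
  x = 1: f ≡ 0 at y ∈ {3}; g ≡ 0 at y ∈ {0}; common: ∅.
  x = 2: f ≡ 0 at y ∈ {2}; g ≡ 0 at y ∈ {3}; common: ∅.
  x = 3: f ≡ 0 at y ∈ {1}; g ≡ 0 at y ∈ {1}; common: {1}.
  x = 4: f ≡ 0 at y ∈ {0}; g ≡ 0 at y ∈ {4}; common: ∅.
Collecting: common zeros = {(3, 1)}, so the count is 1.
Comparison with the Bézout bound: 1 ≤ 1 = deg(f)·deg(g), as expected for curves with no common component (the bound is attained).


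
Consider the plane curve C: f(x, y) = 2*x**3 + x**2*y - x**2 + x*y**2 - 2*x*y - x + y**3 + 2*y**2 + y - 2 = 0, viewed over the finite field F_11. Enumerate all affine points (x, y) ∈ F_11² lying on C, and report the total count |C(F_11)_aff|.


Affine F_11-points: {(1, 4), (1, 5), (1, 10), (2, 6), (3, 9), (5, 1), (5, 2), (6, 7), (10, 3)}; count = 9.

For each of the 121 pairs (x, y) ∈ F_11², evaluate f(x, y) mod 11. Record the zeros.
  x = 0: [0↦9, 1↦2, 2↦5, 3↦2, 4↦10, 5↦2, 6↦6, 7↦6, 8↦8, 9↦7, 10↦9]  zeros at y ∈ ∅
  x = 1: [0↦9, 1↦2, 2↦7, 3↦8, 4↦0, 5↦0, 6↦3, 7↦4, 8↦9, 9↦2, 10↦0]  zeros at y ∈ {4, 5, 10}
  x = 2: [0↦8, 1↦3, 2↦1, 3↦8, 4↦8, 5↦7, 6↦0, 7↦4, 8↦3, 9↦3, 10↦10]  zeros at y ∈ {6}
  x = 3: [0↦7, 1↦6, 2↦10, 3↦3, 4↦2, 5↦2, 6↦9, 7↦7, 8↦2, 9↦0, 10↦7]  zeros at y ∈ {9}
  x = 4: [0↦7, 1↦1, 2↦2, 3↦5, 4↦5, 5↦8, 6↦9, 7↦3, 8↦7, 9↦5, 10↦3]  zeros at y ∈ ∅
  x = 5: [0↦9, 1↦0, 2↦0, 3↦4, 4↦7, 5↦4, 6↦1, 7↦4, 8↦8, 9↦8, 10↦10]  zeros at y ∈ {1, 2}
  x = 6: [0↦3, 1↦4, 2↦5, 3↦1, 4↦9, 5↦2, 6↦8, 7↦0, 8↦6, 9↦10, 10↦7]  zeros at y ∈ {7}
  x = 7: [0↦1, 1↦3, 2↦7, 3↦8, 4↦1, 5↦3, 6↦9, 7↦3, 8↦2, 9↦1, 10↦6]  zeros at y ∈ ∅
  x = 8: [0↦4, 1↦9, 2↦7, 3↦4, 4↦6, 5↦8, 6↦5, 7↦3, 8↦8, 9↦4, 10↦8]  zeros at y ∈ ∅
  x = 9: [0↦2, 1↦1, 2↦6, 3↦1, 4↦3, 5↦7, 6↦8, 7↦1, 8↦3, 9↦9, 10↦3]  zeros at y ∈ ∅
  x = 10: [0↦7, 1↦2, 2↦5, 3↦0, 4↦4, 5↦1, 6↦8, 7↦9, 8↦10, 9↦6, 10↦3]  zeros at y ∈ {3}
Collecting zeros: affine points = {(1, 4), (1, 5), (1, 10), (2, 6), (3, 9), (5, 1), (5, 2), (6, 7), (10, 3)}.
Total count |C(F_11)_aff| = 9.


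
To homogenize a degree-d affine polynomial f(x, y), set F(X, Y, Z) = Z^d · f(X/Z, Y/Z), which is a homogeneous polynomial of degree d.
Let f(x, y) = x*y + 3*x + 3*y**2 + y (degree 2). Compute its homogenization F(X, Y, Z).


F(X, Y, Z) = X*Y + 3*X*Z + 3*Y**2 + Y*Z

deg(f) = 2.
Substitute x = X/Z, y = Y/Z into f, then multiply by Z^2.
  monomial 1·x^1·y^1 ↦ 1·X^1·Y^1·Z^0.
  monomial 3·x^1·y^0 ↦ 3·X^1·Y^0·Z^1.
  monomial 3·x^0·y^2 ↦ 3·X^0·Y^2·Z^0.
  monomial 1·x^0·y^1 ↦ 1·X^0·Y^1·Z^1.
Collecting: F(X, Y, Z) = X*Y + 3*X*Z + 3*Y**2 + Y*Z.


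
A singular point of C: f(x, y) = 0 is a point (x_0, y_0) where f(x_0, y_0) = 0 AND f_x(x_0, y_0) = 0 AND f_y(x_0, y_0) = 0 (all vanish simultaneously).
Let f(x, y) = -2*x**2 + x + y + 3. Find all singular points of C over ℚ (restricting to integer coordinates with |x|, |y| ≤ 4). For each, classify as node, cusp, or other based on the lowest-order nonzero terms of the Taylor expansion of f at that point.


No singular points in the scanned grid; C is smooth there.

Compute partial derivatives:
  f_x = 1 - 4*x.
  f_y = 1.
f_y = 1 is a nonzero constant, so f_y never vanishes: no point (x, y) can satisfy f = f_x = f_y = 0. In particular no (x, y) ∈ {−4, ..., 4}² is singular; the curve is smooth.


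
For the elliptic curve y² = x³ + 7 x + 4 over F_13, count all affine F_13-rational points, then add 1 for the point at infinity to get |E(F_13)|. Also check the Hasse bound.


Affine points = {(0, 2), (0, 11), (1, 5), (1, 8), (2, 0), (3, 0), (8, 0), (9, 4), (9, 9), (12, 3), (12, 10)}; affine count = 11; |E(F_13)| = 12.

Discriminant check: Δ ∝ 4a³ + 27b² = 4·7³ + 27·4² = 4·343 + 27·16 ≡ 10 (mod 13). Nonzero ⇒ E is nonsingular.
For each x ∈ F_13, compute rhs = x³ + 7·x + 4 mod 13, then count y ∈ F_13 with y² ≡ rhs.
  x = 0: rhs = 4, matching y values: 2, 11 (2 points).
  x = 1: rhs = 12, matching y values: 5, 8 (2 points).
  x = 2: rhs = 0, matching y values: 0 (1 points).
  x = 3: rhs = 0, matching y values: 0 (1 points).
  x = 4: rhs = 5, matching y values: none (0 points).
  x = 5: rhs = 8, matching y values: none (0 points).
  x = 6: rhs = 2, matching y values: none (0 points).
  x = 7: rhs = 6, matching y values: none (0 points).
  x = 8: rhs = 0, matching y values: 0 (1 points).
  x = 9: rhs = 3, matching y values: 4, 9 (2 points).
  x = 10: rhs = 8, matching y values: none (0 points).
  x = 11: rhs = 8, matching y values: none (0 points).
  x = 12: rhs = 9, matching y values: 3, 10 (2 points).
Total affine count: 11.
Full point count |E(F_13)| = 11 + 1 = 12.
Hasse bound: |12 − (13+1)| = |-2| = 2 ≤ 2√13 ≈ 7.2111 ✓.


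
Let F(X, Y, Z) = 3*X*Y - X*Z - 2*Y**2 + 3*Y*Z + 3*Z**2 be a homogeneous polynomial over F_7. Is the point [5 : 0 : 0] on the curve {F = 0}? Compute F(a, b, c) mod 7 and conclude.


F(5,0,0) ≡ 0 (mod 7); P is on the curve.

Evaluate F(5, 0, 0) term-by-term (mod 7).
  3*X*Y ↦ 3·5·0·1 = 0
  -X*Z ↦ -1·5·1·0 = 0
  -2*Y**2 ↦ -2·1·0·1 = 0
  3*Y*Z ↦ 3·1·0·0 = 0
  3*Z**2 ↦ 3·1·1·0 = 0
Sum: F(5, 0, 0) = (0) + (0) + (0) + (0) + (0) = 0.
Reducing mod 7: 0 ≡ 0 (mod 7).
Since F(a, b, c) ≡ 0 (mod 7), P lies on the curve.


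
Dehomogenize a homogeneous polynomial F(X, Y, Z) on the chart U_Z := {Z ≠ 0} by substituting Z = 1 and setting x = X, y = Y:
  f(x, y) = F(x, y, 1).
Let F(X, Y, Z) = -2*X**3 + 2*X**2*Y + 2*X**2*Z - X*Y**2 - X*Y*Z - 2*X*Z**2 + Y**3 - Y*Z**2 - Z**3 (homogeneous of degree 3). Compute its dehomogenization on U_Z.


f(x, y) = -2*x**3 + 2*x**2*y + 2*x**2 - x*y**2 - x*y - 2*x + y**3 - y - 1

On U_Z we set Z = 1. Each monomial c·X^i·Y^j·Z^k in F becomes c·x^i·y^j·1^k = c·x^i·y^j.
Substituting Z = 1: F(X, Y, 1) = -2*x**3 + 2*x**2*y + 2*x**2 - x*y**2 - x*y - 2*x + y**3 - y - 1.
Note: deg(f) ≤ deg(F) = 3; strict inequality happens when F is divisible by Z (lost terms).


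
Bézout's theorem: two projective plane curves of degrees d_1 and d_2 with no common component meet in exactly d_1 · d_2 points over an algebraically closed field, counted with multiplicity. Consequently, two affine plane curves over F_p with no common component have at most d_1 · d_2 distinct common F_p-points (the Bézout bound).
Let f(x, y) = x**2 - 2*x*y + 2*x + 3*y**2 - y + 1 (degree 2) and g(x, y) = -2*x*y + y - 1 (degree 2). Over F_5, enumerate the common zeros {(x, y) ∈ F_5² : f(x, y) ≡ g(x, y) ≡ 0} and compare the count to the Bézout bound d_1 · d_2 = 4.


Common zeros: {(1, 4)}; count = 1; Bézout bound = 4.

deg(f) = 2, deg(g) = 2, so Bézout bound = 4.
Scan x ∈ F_5. For each x, list the y ∈ F_5 with f(x, y) ≡ 0 and those with g(x, y) ≡ 0 (mod 5); the common zeros in that column are the intersection.
  x = 0: f ≡ 0 at y ∈ {3, 4}; g ≡ 0 at y ∈ {1}; common: ∅.
  x = 1: f ≡ 0 at y ∈ {2, 4}; g ≡ 0 at y ∈ {4}; common: {4}.
  x = 2: f ≡ 0 at y ∈ ∅; g ≡ 0 at y ∈ {3}; common: ∅.
  x = 3: f ≡ 0 at y ∈ ∅; g ≡ 0 at y ∈ ∅; common: ∅.
  x = 4: f ≡ 0 at y ∈ {0, 3}; g ≡ 0 at y ∈ {2}; common: ∅.
Collecting: common zeros = {(1, 4)}, so the count is 1.
Comparison with the Bézout bound: 1 ≤ 4 = deg(f)·deg(g), as expected for curves with no common component (the affine F_5-count falls short of the bound because intersections may lie at infinity, over extension fields, or carry multiplicity).


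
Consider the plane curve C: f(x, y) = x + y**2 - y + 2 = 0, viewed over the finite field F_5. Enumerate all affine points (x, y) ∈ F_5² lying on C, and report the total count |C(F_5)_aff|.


Affine F_5-points: {(1, 2), (1, 4), (2, 3), (3, 0), (3, 1)}; count = 5.

For each of the 25 pairs (x, y) ∈ F_5², evaluate f(x, y) mod 5. Record the zeros.
  x = 0: [0↦2, 1↦2, 2↦4, 3↦3, 4↦4]  zeros at y ∈ ∅
  x = 1: [0↦3, 1↦3, 2↦0, 3↦4, 4↦0]  zeros at y ∈ {2, 4}
  x = 2: [0↦4, 1↦4, 2↦1, 3↦0, 4↦1]  zeros at y ∈ {3}
  x = 3: [0↦0, 1↦0, 2↦2, 3↦1, 4↦2]  zeros at y ∈ {0, 1}
  x = 4: [0↦1, 1↦1, 2↦3, 3↦2, 4↦3]  zeros at y ∈ ∅
Collecting zeros: affine points = {(1, 2), (1, 4), (2, 3), (3, 0), (3, 1)}.
Total count |C(F_5)_aff| = 5.


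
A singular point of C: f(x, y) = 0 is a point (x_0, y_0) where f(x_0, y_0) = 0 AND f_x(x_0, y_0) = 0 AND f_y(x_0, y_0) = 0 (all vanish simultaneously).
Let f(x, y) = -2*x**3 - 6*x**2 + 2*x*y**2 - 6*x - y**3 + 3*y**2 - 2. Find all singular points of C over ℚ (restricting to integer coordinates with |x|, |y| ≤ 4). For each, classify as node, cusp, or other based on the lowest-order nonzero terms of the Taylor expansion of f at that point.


Singular points: {(-1, 0)}; classification: cusp.

Compute partial derivatives:
  f_x = -6*x**2 - 12*x + 2*y**2 - 6.
  f_y = 4*x*y - 3*y**2 + 6*y.
Scan x_0 ∈ {−4, ..., 4}. For each x_0, f_y(x_0, y) is a polynomial in y; find its integer roots y ∈ {−4, ..., 4}, then test f_x and f at those candidates.
  x = -4: f_y(-4, y) = -3*y**2 - 10*y; vanishes at y ∈ {0}. (-4, 0): f_x = -54 ≠ 0.
  x = -3: f_y(-3, y) = -3*y**2 - 6*y; vanishes at y ∈ {-2, 0}. (-3, -2): f_x = -16 ≠ 0; (-3, 0): f_x = -24 ≠ 0.
  x = -2: f_y(-2, y) = -3*y**2 - 2*y; vanishes at y ∈ {0}. (-2, 0): f_x = -6 ≠ 0.
  x = -1: f_y(-1, y) = -3*y**2 + 2*y; vanishes at y ∈ {0}. (-1, 0): f_x = 0, f = 0 — SINGULAR.
  x = 0: f_y(0, y) = -3*y**2 + 6*y; vanishes at y ∈ {0, 2}. (0, 0): f_x = -6 ≠ 0; (0, 2): f_x = 2 ≠ 0.
  x = 1: f_y(1, y) = -3*y**2 + 10*y; vanishes at y ∈ {0}. (1, 0): f_x = -24 ≠ 0.
  x = 2: f_y(2, y) = -3*y**2 + 14*y; vanishes at y ∈ {0}. (2, 0): f_x = -54 ≠ 0.
  x = 3: f_y(3, y) = -3*y**2 + 18*y; vanishes at y ∈ {0}. (3, 0): f_x = -96 ≠ 0.
  x = 4: f_y(4, y) = -3*y**2 + 22*y; vanishes at y ∈ {0}. (4, 0): f_x = -150 ≠ 0.
Only singular point on the grid: (-1, 0).
Classify: substitute x = -1 + u, y = 0 + v and expand: f = -2*u**3 + 2*u*v**2 - v**3 + v**2.
No constant or linear terms (consistent with a singular point). Quadratic part: v**2. Cubic part: -2*u**3 + 2*u*v**2 - v**3.
The quadratic part v**2 is a perfect square, so there is a single (double) tangent line v = 0, i.e. y = 0. Restricting the cubic part to that line (v = 0) leaves -2*u**3 ≠ 0, so f is not divisible by v and the branch is v² ≈ 2*u**3 to lowest order — this is a cusp.
Classification: cusp.


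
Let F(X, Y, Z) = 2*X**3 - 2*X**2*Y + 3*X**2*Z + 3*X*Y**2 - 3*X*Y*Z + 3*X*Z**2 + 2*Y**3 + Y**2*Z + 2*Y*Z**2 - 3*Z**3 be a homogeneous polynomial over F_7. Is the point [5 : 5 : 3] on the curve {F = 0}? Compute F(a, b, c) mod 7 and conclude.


F(5,5,3) ≡ 4 (mod 7); P is NOT on the curve.

Evaluate F(5, 5, 3) term-by-term (mod 7).
  2*X**3 ↦ 2·125·1·1 = 250
  -2*X**2*Y ↦ -2·25·5·1 = -250
  3*X**2*Z ↦ 3·25·1·3 = 225
  3*X*Y**2 ↦ 3·5·25·1 = 375
  -3*X*Y*Z ↦ -3·5·5·3 = -225
  3*X*Z**2 ↦ 3·5·1·9 = 135
  2*Y**3 ↦ 2·1·125·1 = 250
  Y**2*Z ↦ 1·1·25·3 = 75
  2*Y*Z**2 ↦ 2·1·5·9 = 90
  -3*Z**3 ↦ -3·1·1·27 = -81
Sum: F(5, 5, 3) = (250) + (-250) + (225) + (375) + (-225) + (135) + (250) + (75) + (90) + (-81) = 844.
Reducing mod 7: 844 ≡ 4 (mod 7).
Since F(a, b, c) ≡ 4 ≠ 0 (mod 7), P does NOT lie on the curve.


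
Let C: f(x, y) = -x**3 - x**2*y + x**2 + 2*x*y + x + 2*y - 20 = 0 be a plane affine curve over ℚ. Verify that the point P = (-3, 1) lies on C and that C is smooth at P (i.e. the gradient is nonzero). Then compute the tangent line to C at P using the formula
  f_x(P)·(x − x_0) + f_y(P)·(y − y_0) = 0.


Tangent line at P: -24*x - 13*y - 59 = 0.

Step 1: f(-3, 1) = 0, so P lies on C.
Step 2: partial derivatives
  f_x(x, y) = -3*x**2 - 2*x*y + 2*x + 2*y + 1, f_y(x, y) = -x**2 + 2*x + 2.
  f_x(P) = -24, f_y(P) = -13 (gradient nonzero, so P is smooth).
Step 3: tangent line at P: -24·(x − -3) + -13·(y − 1) = 0.
Expanding: -24*x - 13*y - 59 = 0.


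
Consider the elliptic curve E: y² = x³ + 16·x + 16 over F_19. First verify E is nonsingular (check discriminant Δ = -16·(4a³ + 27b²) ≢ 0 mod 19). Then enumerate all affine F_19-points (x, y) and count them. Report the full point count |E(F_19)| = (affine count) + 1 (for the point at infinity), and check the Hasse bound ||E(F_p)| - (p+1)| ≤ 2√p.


Affine points = {(0, 4), (0, 15), (4, 7), (4, 12), (6, 9), (6, 10), (10, 6), (10, 13), (12, 6), (12, 13), (14, 1), (14, 18), (16, 6), (16, 13)}; affine count = 14; |E(F_19)| = 15.

Discriminant check: Δ ∝ 4a³ + 27b² = 4·16³ + 27·16² = 4·4096 + 27·256 ≡ 2 (mod 19). Nonzero ⇒ E is nonsingular.
For each x ∈ F_19, compute rhs = x³ + 16·x + 16 mod 19, then count y ∈ F_19 with y² ≡ rhs.
  x = 0: rhs = 16, matching y values: 4, 15 (2 points).
  x = 1: rhs = 14, matching y values: none (0 points).
  x = 2: rhs = 18, matching y values: none (0 points).
  x = 3: rhs = 15, matching y values: none (0 points).
  x = 4: rhs = 11, matching y values: 7, 12 (2 points).
  x = 5: rhs = 12, matching y values: none (0 points).
  x = 6: rhs = 5, matching y values: 9, 10 (2 points).
  x = 7: rhs = 15, matching y values: none (0 points).
  x = 8: rhs = 10, matching y values: none (0 points).
  x = 9: rhs = 15, matching y values: none (0 points).
  x = 10: rhs = 17, matching y values: 6, 13 (2 points).
  x = 11: rhs = 3, matching y values: none (0 points).
  x = 12: rhs = 17, matching y values: 6, 13 (2 points).
  x = 13: rhs = 8, matching y values: none (0 points).
  x = 14: rhs = 1, matching y values: 1, 18 (2 points).
  x = 15: rhs = 2, matching y values: none (0 points).
  x = 16: rhs = 17, matching y values: 6, 13 (2 points).
  x = 17: rhs = 14, matching y values: none (0 points).
  x = 18: rhs = 18, matching y values: none (0 points).
Total affine count: 14.
Full point count |E(F_19)| = 14 + 1 = 15.
Hasse bound: |15 − (19+1)| = |-5| = 5 ≤ 2√19 ≈ 8.7178 ✓.


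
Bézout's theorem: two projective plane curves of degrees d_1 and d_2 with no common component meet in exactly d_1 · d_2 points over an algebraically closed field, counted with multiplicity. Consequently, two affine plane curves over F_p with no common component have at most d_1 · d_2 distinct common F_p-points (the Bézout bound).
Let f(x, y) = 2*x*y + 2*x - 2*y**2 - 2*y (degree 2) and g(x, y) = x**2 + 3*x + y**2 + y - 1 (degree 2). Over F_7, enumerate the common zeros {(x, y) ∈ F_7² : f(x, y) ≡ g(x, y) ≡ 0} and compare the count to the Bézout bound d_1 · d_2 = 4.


Common zeros: ∅; count = 0; Bézout bound = 4.

deg(f) = 2, deg(g) = 2, so Bézout bound = 4.
Scan x ∈ F_7. For each x, list the y ∈ F_7 with f(x, y) ≡ 0 and those with g(x, y) ≡ 0 (mod 7); the common zeros in that column are the intersection.
  x = 0: f ≡ 0 at y ∈ {0, 6}; g ≡ 0 at y ∈ ∅; common: ∅.
  x = 1: f ≡ 0 at y ∈ {1, 6}; g ≡ 0 at y ∈ ∅; common: ∅.
  x = 2: f ≡ 0 at y ∈ {2, 6}; g ≡ 0 at y ∈ {3}; common: ∅.
  x = 3: f ≡ 0 at y ∈ {3, 6}; g ≡ 0 at y ∈ ∅; common: ∅.
  x = 4: f ≡ 0 at y ∈ {4, 6}; g ≡ 0 at y ∈ ∅; common: ∅.
  x = 5: f ≡ 0 at y ∈ {5, 6}; g ≡ 0 at y ∈ ∅; common: ∅.
  x = 6: f ≡ 0 at y ∈ {6}; g ≡ 0 at y ∈ ∅; common: ∅.
Collecting: common zeros = ∅, so the count is 0.
Comparison with the Bézout bound: 0 ≤ 4 = deg(f)·deg(g), as expected for curves with no common component (the affine F_7-count falls short of the bound because intersections may lie at infinity, over extension fields, or carry multiplicity).


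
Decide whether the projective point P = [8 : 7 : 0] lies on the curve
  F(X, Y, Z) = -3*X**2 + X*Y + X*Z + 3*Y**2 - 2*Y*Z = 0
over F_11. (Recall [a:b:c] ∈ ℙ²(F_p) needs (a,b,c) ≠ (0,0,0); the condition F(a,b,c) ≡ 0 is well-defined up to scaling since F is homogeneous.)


F(8,7,0) ≡ 0 (mod 11); P is on the curve.

Evaluate F(8, 7, 0) term-by-term (mod 11).
  -3*X**2 ↦ -3·64·1·1 = -192
  X*Y ↦ 1·8·7·1 = 56
  X*Z ↦ 1·8·1·0 = 0
  3*Y**2 ↦ 3·1·49·1 = 147
  -2*Y*Z ↦ -2·1·7·0 = 0
Sum: F(8, 7, 0) = (-192) + (56) + (0) + (147) + (0) = 11.
Reducing mod 11: 11 ≡ 0 (mod 11).
Since F(a, b, c) ≡ 0 (mod 11), P lies on the curve.


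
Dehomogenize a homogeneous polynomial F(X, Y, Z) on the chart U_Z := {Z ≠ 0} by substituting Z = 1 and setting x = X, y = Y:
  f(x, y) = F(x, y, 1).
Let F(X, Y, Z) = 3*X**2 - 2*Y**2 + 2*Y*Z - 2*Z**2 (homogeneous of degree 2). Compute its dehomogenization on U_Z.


f(x, y) = 3*x**2 - 2*y**2 + 2*y - 2

On U_Z we set Z = 1. Each monomial c·X^i·Y^j·Z^k in F becomes c·x^i·y^j·1^k = c·x^i·y^j.
Substituting Z = 1: F(X, Y, 1) = 3*x**2 - 2*y**2 + 2*y - 2.
Note: deg(f) ≤ deg(F) = 2; strict inequality happens when F is divisible by Z (lost terms).


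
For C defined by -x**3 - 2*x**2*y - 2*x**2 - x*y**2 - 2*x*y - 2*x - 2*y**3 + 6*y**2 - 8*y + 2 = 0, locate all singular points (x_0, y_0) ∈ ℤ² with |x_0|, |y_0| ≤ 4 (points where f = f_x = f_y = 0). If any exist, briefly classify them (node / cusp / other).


Singular points: {(-1, 1)}; classification: node.

Compute partial derivatives:
  f_x = -3*x**2 - 4*x*y - 4*x - y**2 - 2*y - 2.
  f_y = -2*x**2 - 2*x*y - 2*x - 6*y**2 + 12*y - 8.
Scan x_0 ∈ {−4, ..., 4}. For each x_0, f_y(x_0, y) is a polynomial in y; find its integer roots y ∈ {−4, ..., 4}, then test f_x and f at those candidates.
  x = -4: f_y(-4, y) = -6*y**2 + 20*y - 32; no integer root y with |y| ≤ 4.
  x = -3: f_y(-3, y) = -6*y**2 + 18*y - 20; no integer root y with |y| ≤ 4.
  x = -2: f_y(-2, y) = -6*y**2 + 16*y - 12; no integer root y with |y| ≤ 4.
  x = -1: f_y(-1, y) = -6*y**2 + 14*y - 8; vanishes at y ∈ {1}. (-1, 1): f_x = 0, f = 0 — SINGULAR.
  x = 0: f_y(0, y) = -6*y**2 + 12*y - 8; no integer root y with |y| ≤ 4.
  x = 1: f_y(1, y) = -6*y**2 + 10*y - 12; no integer root y with |y| ≤ 4.
  x = 2: f_y(2, y) = -6*y**2 + 8*y - 20; no integer root y with |y| ≤ 4.
  x = 3: f_y(3, y) = -6*y**2 + 6*y - 32; no integer root y with |y| ≤ 4.
  x = 4: f_y(4, y) = -6*y**2 + 4*y - 48; no integer root y with |y| ≤ 4.
Only singular point on the grid: (-1, 1).
Classify: substitute x = -1 + u, y = 1 + v and expand: f = -u**3 - 2*u**2*v - u**2 - u*v**2 - 2*v**3 + v**2.
No constant or linear terms (consistent with a singular point). Quadratic part: -u**2 + v**2. Cubic part: -u**3 - 2*u**2*v - u*v**2 - 2*v**3.
The quadratic part v**2 - u**2 = (v − u)(v + u) splits into two distinct linear factors, so there are two distinct tangent lines y − 1 = ±(x − -1) — this is a node (ordinary double point).
Classification: node.


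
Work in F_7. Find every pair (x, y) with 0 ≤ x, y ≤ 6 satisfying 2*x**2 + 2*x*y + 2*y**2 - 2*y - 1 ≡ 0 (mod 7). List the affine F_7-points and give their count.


Affine F_7-points: {(2, 0), (2, 6), (5, 0), (5, 3), (6, 3), (6, 6)}; count = 6.

For each of the 49 pairs (x, y) ∈ F_7², evaluate f(x, y) mod 7. Record the zeros.
  x = 0: [0↦6, 1↦6, 2↦3, 3↦4, 4↦2, 5↦4, 6↦3]  zeros at y ∈ ∅
  x = 1: [0↦1, 1↦3, 2↦2, 3↦5, 4↦5, 5↦2, 6↦3]  zeros at y ∈ ∅
  x = 2: [0↦0, 1↦4, 2↦5, 3↦3, 4↦5, 5↦4, 6↦0]  zeros at y ∈ {0, 6}
  x = 3: [0↦3, 1↦2, 2↦5, 3↦5, 4↦2, 5↦3, 6↦1]  zeros at y ∈ ∅
  x = 4: [0↦3, 1↦4, 2↦2, 3↦4, 4↦3, 5↦6, 6↦6]  zeros at y ∈ ∅
  x = 5: [0↦0, 1↦3, 2↦3, 3↦0, 4↦1, 5↦6, 6↦1]  zeros at y ∈ {0, 3}
  x = 6: [0↦1, 1↦6, 2↦1, 3↦0, 4↦3, 5↦3, 6↦0]  zeros at y ∈ {3, 6}
Collecting zeros: affine points = {(2, 0), (2, 6), (5, 0), (5, 3), (6, 3), (6, 6)}.
Total count |C(F_7)_aff| = 6.


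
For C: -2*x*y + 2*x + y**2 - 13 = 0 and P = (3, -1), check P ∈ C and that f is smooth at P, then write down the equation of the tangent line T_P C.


Tangent line at P: 4*x - 8*y - 20 = 0.

Step 1: f(3, -1) = 0, so P lies on C.
Step 2: partial derivatives
  f_x(x, y) = 2 - 2*y, f_y(x, y) = -2*x + 2*y.
  f_x(P) = 4, f_y(P) = -8 (gradient nonzero, so P is smooth).
Step 3: tangent line at P: 4·(x − 3) + -8·(y − -1) = 0.
Expanding: 4*x - 8*y - 20 = 0.


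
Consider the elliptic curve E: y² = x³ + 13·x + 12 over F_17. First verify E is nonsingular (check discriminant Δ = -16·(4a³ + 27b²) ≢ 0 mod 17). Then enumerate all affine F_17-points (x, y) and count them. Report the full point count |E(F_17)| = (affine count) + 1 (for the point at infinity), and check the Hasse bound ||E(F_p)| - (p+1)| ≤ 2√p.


Affine points = {(1, 3), (1, 14), (4, 3), (4, 14), (5, 7), (5, 10), (6, 0), (7, 2), (7, 15), (8, 4), (8, 13), (9, 5), (9, 12), (12, 3), (12, 14), (13, 7), (13, 10), (16, 7), (16, 10)}; affine count = 19; |E(F_17)| = 20.

Discriminant check: Δ ∝ 4a³ + 27b² = 4·13³ + 27·12² = 4·2197 + 27·144 ≡ 11 (mod 17). Nonzero ⇒ E is nonsingular.
For each x ∈ F_17, compute rhs = x³ + 13·x + 12 mod 17, then count y ∈ F_17 with y² ≡ rhs.
  x = 0: rhs = 12, matching y values: none (0 points).
  x = 1: rhs = 9, matching y values: 3, 14 (2 points).
  x = 2: rhs = 12, matching y values: none (0 points).
  x = 3: rhs = 10, matching y values: none (0 points).
  x = 4: rhs = 9, matching y values: 3, 14 (2 points).
  x = 5: rhs = 15, matching y values: 7, 10 (2 points).
  x = 6: rhs = 0, matching y values: 0 (1 points).
  x = 7: rhs = 4, matching y values: 2, 15 (2 points).
  x = 8: rhs = 16, matching y values: 4, 13 (2 points).
  x = 9: rhs = 8, matching y values: 5, 12 (2 points).
  x = 10: rhs = 3, matching y values: none (0 points).
  x = 11: rhs = 7, matching y values: none (0 points).
  x = 12: rhs = 9, matching y values: 3, 14 (2 points).
  x = 13: rhs = 15, matching y values: 7, 10 (2 points).
  x = 14: rhs = 14, matching y values: none (0 points).
  x = 15: rhs = 12, matching y values: none (0 points).
  x = 16: rhs = 15, matching y values: 7, 10 (2 points).
Total affine count: 19.
Full point count |E(F_17)| = 19 + 1 = 20.
Hasse bound: |20 − (17+1)| = |2| = 2 ≤ 2√17 ≈ 8.2462 ✓.


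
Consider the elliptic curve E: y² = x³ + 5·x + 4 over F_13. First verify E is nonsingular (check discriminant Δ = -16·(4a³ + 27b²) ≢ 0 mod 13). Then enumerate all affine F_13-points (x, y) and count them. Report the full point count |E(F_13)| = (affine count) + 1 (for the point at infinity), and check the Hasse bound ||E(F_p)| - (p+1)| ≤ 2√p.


Affine points = {(0, 2), (0, 11), (1, 6), (1, 7), (2, 3), (2, 10), (4, 6), (4, 7), (6, 4), (6, 9), (8, 6), (8, 7), (10, 1), (10, 12), (11, 5), (11, 8)}; affine count = 16; |E(F_13)| = 17.

Discriminant check: Δ ∝ 4a³ + 27b² = 4·5³ + 27·4² = 4·125 + 27·16 ≡ 9 (mod 13). Nonzero ⇒ E is nonsingular.
For each x ∈ F_13, compute rhs = x³ + 5·x + 4 mod 13, then count y ∈ F_13 with y² ≡ rhs.
  x = 0: rhs = 4, matching y values: 2, 11 (2 points).
  x = 1: rhs = 10, matching y values: 6, 7 (2 points).
  x = 2: rhs = 9, matching y values: 3, 10 (2 points).
  x = 3: rhs = 7, matching y values: none (0 points).
  x = 4: rhs = 10, matching y values: 6, 7 (2 points).
  x = 5: rhs = 11, matching y values: none (0 points).
  x = 6: rhs = 3, matching y values: 4, 9 (2 points).
  x = 7: rhs = 5, matching y values: none (0 points).
  x = 8: rhs = 10, matching y values: 6, 7 (2 points).
  x = 9: rhs = 11, matching y values: none (0 points).
  x = 10: rhs = 1, matching y values: 1, 12 (2 points).
  x = 11: rhs = 12, matching y values: 5, 8 (2 points).
  x = 12: rhs = 11, matching y values: none (0 points).
Total affine count: 16.
Full point count |E(F_13)| = 16 + 1 = 17.
Hasse bound: |17 − (13+1)| = |3| = 3 ≤ 2√13 ≈ 7.2111 ✓.


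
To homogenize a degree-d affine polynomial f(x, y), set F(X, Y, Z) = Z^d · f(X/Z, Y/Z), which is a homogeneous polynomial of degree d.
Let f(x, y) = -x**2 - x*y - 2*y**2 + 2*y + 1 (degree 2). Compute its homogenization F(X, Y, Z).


F(X, Y, Z) = -X**2 - X*Y - 2*Y**2 + 2*Y*Z + Z**2

deg(f) = 2.
Substitute x = X/Z, y = Y/Z into f, then multiply by Z^2.
  monomial -1·x^2·y^0 ↦ -1·X^2·Y^0·Z^0.
  monomial -1·x^1·y^1 ↦ -1·X^1·Y^1·Z^0.
  monomial -2·x^0·y^2 ↦ -2·X^0·Y^2·Z^0.
  monomial 2·x^0·y^1 ↦ 2·X^0·Y^1·Z^1.
  monomial 1·x^0·y^0 ↦ 1·X^0·Y^0·Z^2.
Collecting: F(X, Y, Z) = -X**2 - X*Y - 2*Y**2 + 2*Y*Z + Z**2.


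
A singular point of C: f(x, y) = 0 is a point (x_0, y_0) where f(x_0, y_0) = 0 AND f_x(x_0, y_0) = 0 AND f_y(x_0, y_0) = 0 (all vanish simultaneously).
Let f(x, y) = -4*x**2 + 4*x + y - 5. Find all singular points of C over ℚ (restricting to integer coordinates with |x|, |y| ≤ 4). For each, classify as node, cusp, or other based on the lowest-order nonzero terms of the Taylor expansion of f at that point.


No singular points in the scanned grid; C is smooth there.

Compute partial derivatives:
  f_x = 4 - 8*x.
  f_y = 1.
f_y = 1 is a nonzero constant, so f_y never vanishes: no point (x, y) can satisfy f = f_x = f_y = 0. In particular no (x, y) ∈ {−4, ..., 4}² is singular; the curve is smooth.


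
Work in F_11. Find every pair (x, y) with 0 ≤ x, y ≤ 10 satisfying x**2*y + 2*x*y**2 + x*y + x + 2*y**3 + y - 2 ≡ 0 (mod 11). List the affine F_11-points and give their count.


Affine F_11-points: {(0, 3), (0, 5), (2, 0), (2, 4), (2, 5), (3, 1), (4, 1), (5, 2), (6, 2), (8, 4), (8, 6), (10, 6)}; count = 12.

For each of the 121 pairs (x, y) ∈ F_11², evaluate f(x, y) mod 11. Record the zeros.
  x = 0: [0↦9, 1↦1, 2↦5, 3↦0, 4↦9, 5↦0, 6↦7, 7↦9, 8↦7, 9↦2, 10↦6]  zeros at y ∈ {3, 5}
  x = 1: [0↦10, 1↦6, 2↦7, 3↦3, 4↦6, 5↦6, 6↦4, 7↦1, 8↦9, 9↦7, 10↦7]  zeros at y ∈ ∅
  x = 2: [0↦0, 1↦2, 2↦2, 3↦1, 4↦0, 5↦0, 6↦2, 7↦7, 8↦5, 9↦8, 10↦6]  zeros at y ∈ {0, 4, 5}
  x = 3: [0↦1, 1↦0, 2↦1, 3↦5, 4↦2, 5↦4, 6↦1, 7↦5, 8↦6, 9↦5, 10↦3]  zeros at y ∈ {1}
  x = 4: [0↦2, 1↦0, 2↦4, 3↦4, 4↦1, 5↦7, 6↦1, 7↦6, 8↦1, 9↦9, 10↦9]  zeros at y ∈ {1}
  x = 5: [0↦3, 1↦2, 2↦0, 3↦9, 4↦8, 5↦9, 6↦2, 7↦10, 8↦1, 9↦9, 10↦2]  zeros at y ∈ {2}
  x = 6: [0↦4, 1↦6, 2↦0, 3↦9, 4↦1, 5↦10, 6↦4, 7↦6, 8↦6, 9↦5, 10↦4]  zeros at y ∈ {2}
  x = 7: [0↦5, 1↦1, 2↦4, 3↦4, 4↦2, 5↦10, 6↦7, 7↦5, 8↦5, 9↦8, 10↦4]  zeros at y ∈ ∅
  x = 8: [0↦6, 1↦9, 2↦1, 3↦5, 4↦0, 5↦9, 6↦0, 7↦7, 8↦9, 9↦7, 10↦2]  zeros at y ∈ {4, 6}
  x = 9: [0↦7, 1↦8, 2↦2, 3↦1, 4↦6, 5↦7, 6↦5, 7↦1, 8↦7, 9↦2, 10↦9]  zeros at y ∈ ∅
  x = 10: [0↦8, 1↦9, 2↦7, 3↦3, 4↦9, 5↦4, 6↦0, 7↦9, 8↦10, 9↦4, 10↦3]  zeros at y ∈ {6}
Collecting zeros: affine points = {(0, 3), (0, 5), (2, 0), (2, 4), (2, 5), (3, 1), (4, 1), (5, 2), (6, 2), (8, 4), (8, 6), (10, 6)}.
Total count |C(F_11)_aff| = 12.


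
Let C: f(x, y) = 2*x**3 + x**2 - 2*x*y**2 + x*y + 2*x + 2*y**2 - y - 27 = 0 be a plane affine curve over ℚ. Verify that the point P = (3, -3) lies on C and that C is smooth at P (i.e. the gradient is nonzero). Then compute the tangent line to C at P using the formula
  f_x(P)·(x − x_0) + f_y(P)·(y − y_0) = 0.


Tangent line at P: 41*x + 26*y - 45 = 0.

Step 1: f(3, -3) = 0, so P lies on C.
Step 2: partial derivatives
  f_x(x, y) = 6*x**2 + 2*x - 2*y**2 + y + 2, f_y(x, y) = -4*x*y + x + 4*y - 1.
  f_x(P) = 41, f_y(P) = 26 (gradient nonzero, so P is smooth).
Step 3: tangent line at P: 41·(x − 3) + 26·(y − -3) = 0.
Expanding: 41*x + 26*y - 45 = 0.


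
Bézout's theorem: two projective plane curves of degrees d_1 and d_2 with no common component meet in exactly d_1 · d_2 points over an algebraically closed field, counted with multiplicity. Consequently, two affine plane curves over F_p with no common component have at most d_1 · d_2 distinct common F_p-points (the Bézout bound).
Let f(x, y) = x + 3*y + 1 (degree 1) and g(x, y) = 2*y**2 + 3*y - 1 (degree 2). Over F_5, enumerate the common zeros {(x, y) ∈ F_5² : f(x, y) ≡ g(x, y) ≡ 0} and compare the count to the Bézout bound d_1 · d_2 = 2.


Common zeros: ∅; count = 0; Bézout bound = 2.

deg(f) = 1, deg(g) = 2, so Bézout bound = 2.
Scan x ∈ F_5. For each x, list the y ∈ F_5 with f(x, y) ≡ 0 and those with g(x, y) ≡ 0 (mod 5); the common zeros in that column are the intersection.
  x = 0: f ≡ 0 at y ∈ {3}; g ≡ 0 at y ∈ ∅; common: ∅.
  x = 1: f ≡ 0 at y ∈ {1}; g ≡ 0 at y ∈ ∅; common: ∅.
  x = 2: f ≡ 0 at y ∈ {4}; g ≡ 0 at y ∈ ∅; common: ∅.
  x = 3: f ≡ 0 at y ∈ {2}; g ≡ 0 at y ∈ ∅; common: ∅.
  x = 4: f ≡ 0 at y ∈ {0}; g ≡ 0 at y ∈ ∅; common: ∅.
Collecting: common zeros = ∅, so the count is 0.
Comparison with the Bézout bound: 0 ≤ 2 = deg(f)·deg(g), as expected for curves with no common component (the affine F_5-count falls short of the bound because intersections may lie at infinity, over extension fields, or carry multiplicity).


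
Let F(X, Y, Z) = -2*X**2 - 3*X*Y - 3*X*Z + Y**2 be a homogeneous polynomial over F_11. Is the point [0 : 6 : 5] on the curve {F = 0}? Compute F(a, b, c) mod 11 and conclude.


F(0,6,5) ≡ 3 (mod 11); P is NOT on the curve.

Evaluate F(0, 6, 5) term-by-term (mod 11).
  -2*X**2 ↦ -2·0·1·1 = 0
  -3*X*Y ↦ -3·0·6·1 = 0
  -3*X*Z ↦ -3·0·1·5 = 0
  Y**2 ↦ 1·1·36·1 = 36
Sum: F(0, 6, 5) = (0) + (0) + (0) + (36) = 36.
Reducing mod 11: 36 ≡ 3 (mod 11).
Since F(a, b, c) ≡ 3 ≠ 0 (mod 11), P does NOT lie on the curve.


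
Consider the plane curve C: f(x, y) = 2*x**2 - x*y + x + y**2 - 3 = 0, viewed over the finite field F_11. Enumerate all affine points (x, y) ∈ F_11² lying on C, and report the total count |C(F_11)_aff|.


Affine F_11-points: {(0, 5), (0, 6), (1, 0), (1, 1), (2, 5), (2, 8), (3, 4), (3, 10), (4, 0), (4, 4), (5, 7), (5, 9), (6, 3), (7, 8), (7, 10), (8, 2), (8, 6), (9, 2), (9, 7), (10, 1), (10, 9)}; count = 21.

For each of the 121 pairs (x, y) ∈ F_11², evaluate f(x, y) mod 11. Record the zeros.
  x = 0: [0↦8, 1↦9, 2↦1, 3↦6, 4↦2, 5↦0, 6↦0, 7↦2, 8↦6, 9↦1, 10↦9]  zeros at y ∈ {5, 6}
  x = 1: [0↦0, 1↦0, 2↦2, 3↦6, 4↦1, 5↦9, 6↦8, 7↦9, 8↦1, 9↦6, 10↦2]  zeros at y ∈ {0, 1}
  x = 2: [0↦7, 1↦6, 2↦7, 3↦10, 4↦4, 5↦0, 6↦9, 7↦9, 8↦0, 9↦4, 10↦10]  zeros at y ∈ {5, 8}
  x = 3: [0↦7, 1↦5, 2↦5, 3↦7, 4↦0, 5↦6, 6↦3, 7↦2, 8↦3, 9↦6, 10↦0]  zeros at y ∈ {4, 10}
  x = 4: [0↦0, 1↦8, 2↦7, 3↦8, 4↦0, 5↦5, 6↦1, 7↦10, 8↦10, 9↦1, 10↦5]  zeros at y ∈ {0, 4}
  x = 5: [0↦8, 1↦4, 2↦2, 3↦2, 4↦4, 5↦8, 6↦3, 7↦0, 8↦10, 9↦0, 10↦3]  zeros at y ∈ {7, 9}
  x = 6: [0↦9, 1↦4, 2↦1, 3↦0, 4↦1, 5↦4, 6↦9, 7↦5, 8↦3, 9↦3, 10↦5]  zeros at y ∈ {3}
  x = 7: [0↦3, 1↦8, 2↦4, 3↦2, 4↦2, 5↦4, 6↦8, 7↦3, 8↦0, 9↦10, 10↦0]  zeros at y ∈ {8, 10}
  x = 8: [0↦1, 1↦5, 2↦0, 3↦8, 4↦7, 5↦8, 6↦0, 7↦5, 8↦1, 9↦10, 10↦10]  zeros at y ∈ {2, 6}
  x = 9: [0↦3, 1↦6, 2↦0, 3↦7, 4↦5, 5↦5, 6↦7, 7↦0, 8↦6, 9↦3, 10↦2]  zeros at y ∈ {2, 7}
  x = 10: [0↦9, 1↦0, 2↦4, 3↦10, 4↦7, 5↦6, 6↦7, 7↦10, 8↦4, 9↦0, 10↦9]  zeros at y ∈ {1, 9}
Collecting zeros: affine points = {(0, 5), (0, 6), (1, 0), (1, 1), (2, 5), (2, 8), (3, 4), (3, 10), (4, 0), (4, 4), (5, 7), (5, 9), (6, 3), (7, 8), (7, 10), (8, 2), (8, 6), (9, 2), (9, 7), (10, 1), (10, 9)}.
Total count |C(F_11)_aff| = 21.


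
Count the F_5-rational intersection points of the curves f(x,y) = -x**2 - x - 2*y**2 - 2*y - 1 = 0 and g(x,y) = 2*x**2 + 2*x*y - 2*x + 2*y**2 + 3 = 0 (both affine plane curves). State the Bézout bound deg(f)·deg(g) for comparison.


Common zeros: {(0, 1), (1, 2), (3, 2)}; count = 3; Bézout bound = 4.

deg(f) = 2, deg(g) = 2, so Bézout bound = 4.
Scan x ∈ F_5. For each x, list the y ∈ F_5 with f(x, y) ≡ 0 and those with g(x, y) ≡ 0 (mod 5); the common zeros in that column are the intersection.
  x = 0: f ≡ 0 at y ∈ {1, 3}; g ≡ 0 at y ∈ {1, 4}; common: {1}.
  x = 1: f ≡ 0 at y ∈ {2}; g ≡ 0 at y ∈ {2}; common: {2}.
  x = 2: f ≡ 0 at y ∈ ∅; g ≡ 0 at y ∈ {4}; common: ∅.
  x = 3: f ≡ 0 at y ∈ {2}; g ≡ 0 at y ∈ {0, 2}; common: {2}.
  x = 4: f ≡ 0 at y ∈ {1, 3}; g ≡ 0 at y ∈ ∅; common: ∅.
Collecting: common zeros = {(0, 1), (1, 2), (3, 2)}, so the count is 3.
Comparison with the Bézout bound: 3 ≤ 4 = deg(f)·deg(g), as expected for curves with no common component (the affine F_5-count falls short of the bound because intersections may lie at infinity, over extension fields, or carry multiplicity).


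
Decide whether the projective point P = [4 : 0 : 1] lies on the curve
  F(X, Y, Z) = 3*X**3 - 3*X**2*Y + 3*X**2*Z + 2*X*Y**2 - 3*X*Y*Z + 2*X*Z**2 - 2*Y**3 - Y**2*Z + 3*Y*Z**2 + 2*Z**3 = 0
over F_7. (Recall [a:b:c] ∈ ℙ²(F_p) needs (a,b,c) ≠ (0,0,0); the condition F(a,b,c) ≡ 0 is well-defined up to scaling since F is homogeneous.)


F(4,0,1) ≡ 5 (mod 7); P is NOT on the curve.

Evaluate F(4, 0, 1) term-by-term (mod 7).
  3*X**3 ↦ 3·64·1·1 = 192
  -3*X**2*Y ↦ -3·16·0·1 = 0
  3*X**2*Z ↦ 3·16·1·1 = 48
  2*X*Y**2 ↦ 2·4·0·1 = 0
  -3*X*Y*Z ↦ -3·4·0·1 = 0
  2*X*Z**2 ↦ 2·4·1·1 = 8
  -2*Y**3 ↦ -2·1·0·1 = 0
  -Y**2*Z ↦ -1·1·0·1 = 0
  3*Y*Z**2 ↦ 3·1·0·1 = 0
  2*Z**3 ↦ 2·1·1·1 = 2
Sum: F(4, 0, 1) = (192) + (0) + (48) + (0) + (0) + (8) + (0) + (0) + (0) + (2) = 250.
Reducing mod 7: 250 ≡ 5 (mod 7).
Since F(a, b, c) ≡ 5 ≠ 0 (mod 7), P does NOT lie on the curve.


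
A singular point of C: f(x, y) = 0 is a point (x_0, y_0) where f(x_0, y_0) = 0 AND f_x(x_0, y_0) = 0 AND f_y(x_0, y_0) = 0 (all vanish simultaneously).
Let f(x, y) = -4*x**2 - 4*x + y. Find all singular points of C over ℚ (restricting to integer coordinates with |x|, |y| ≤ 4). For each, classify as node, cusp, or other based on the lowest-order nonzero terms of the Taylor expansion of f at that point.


No singular points in the scanned grid; C is smooth there.

Compute partial derivatives:
  f_x = -8*x - 4.
  f_y = 1.
f_y = 1 is a nonzero constant, so f_y never vanishes: no point (x, y) can satisfy f = f_x = f_y = 0. In particular no (x, y) ∈ {−4, ..., 4}² is singular; the curve is smooth.


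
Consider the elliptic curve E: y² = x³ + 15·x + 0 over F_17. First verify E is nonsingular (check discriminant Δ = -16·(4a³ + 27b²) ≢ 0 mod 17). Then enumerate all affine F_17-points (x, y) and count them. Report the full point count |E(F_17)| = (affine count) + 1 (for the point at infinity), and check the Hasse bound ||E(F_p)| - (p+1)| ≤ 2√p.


Affine points = {(0, 0), (1, 4), (1, 13), (2, 2), (2, 15), (3, 2), (3, 15), (5, 8), (5, 9), (6, 0), (11, 0), (12, 2), (12, 15), (14, 8), (14, 9), (15, 8), (15, 9), (16, 1), (16, 16)}; affine count = 19; |E(F_17)| = 20.

Discriminant check: Δ ∝ 4a³ + 27b² = 4·15³ + 27·0² = 4·3375 + 27·0 ≡ 2 (mod 17). Nonzero ⇒ E is nonsingular.
For each x ∈ F_17, compute rhs = x³ + 15·x + 0 mod 17, then count y ∈ F_17 with y² ≡ rhs.
  x = 0: rhs = 0, matching y values: 0 (1 points).
  x = 1: rhs = 16, matching y values: 4, 13 (2 points).
  x = 2: rhs = 4, matching y values: 2, 15 (2 points).
  x = 3: rhs = 4, matching y values: 2, 15 (2 points).
  x = 4: rhs = 5, matching y values: none (0 points).
  x = 5: rhs = 13, matching y values: 8, 9 (2 points).
  x = 6: rhs = 0, matching y values: 0 (1 points).
  x = 7: rhs = 6, matching y values: none (0 points).
  x = 8: rhs = 3, matching y values: none (0 points).
  x = 9: rhs = 14, matching y values: none (0 points).
  x = 10: rhs = 11, matching y values: none (0 points).
  x = 11: rhs = 0, matching y values: 0 (1 points).
  x = 12: rhs = 4, matching y values: 2, 15 (2 points).
  x = 13: rhs = 12, matching y values: none (0 points).
  x = 14: rhs = 13, matching y values: 8, 9 (2 points).
  x = 15: rhs = 13, matching y values: 8, 9 (2 points).
  x = 16: rhs = 1, matching y values: 1, 16 (2 points).
Total affine count: 19.
Full point count |E(F_17)| = 19 + 1 = 20.
Hasse bound: |20 − (17+1)| = |2| = 2 ≤ 2√17 ≈ 8.2462 ✓.


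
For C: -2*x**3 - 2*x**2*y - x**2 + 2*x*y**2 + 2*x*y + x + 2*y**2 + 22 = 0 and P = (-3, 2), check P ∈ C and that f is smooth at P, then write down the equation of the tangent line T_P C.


Tangent line at P: -11*x - 40*y + 47 = 0.

Step 1: f(-3, 2) = 0, so P lies on C.
Step 2: partial derivatives
  f_x(x, y) = -6*x**2 - 4*x*y - 2*x + 2*y**2 + 2*y + 1, f_y(x, y) = -2*x**2 + 4*x*y + 2*x + 4*y.
  f_x(P) = -11, f_y(P) = -40 (gradient nonzero, so P is smooth).
Step 3: tangent line at P: -11·(x − -3) + -40·(y − 2) = 0.
Expanding: -11*x - 40*y + 47 = 0.


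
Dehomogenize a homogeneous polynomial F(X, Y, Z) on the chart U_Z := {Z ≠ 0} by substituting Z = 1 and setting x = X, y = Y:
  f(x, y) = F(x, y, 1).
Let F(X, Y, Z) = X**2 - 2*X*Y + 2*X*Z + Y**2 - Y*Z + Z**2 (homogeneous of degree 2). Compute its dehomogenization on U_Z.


f(x, y) = x**2 - 2*x*y + 2*x + y**2 - y + 1

On U_Z we set Z = 1. Each monomial c·X^i·Y^j·Z^k in F becomes c·x^i·y^j·1^k = c·x^i·y^j.
Substituting Z = 1: F(X, Y, 1) = x**2 - 2*x*y + 2*x + y**2 - y + 1.
Note: deg(f) ≤ deg(F) = 2; strict inequality happens when F is divisible by Z (lost terms).


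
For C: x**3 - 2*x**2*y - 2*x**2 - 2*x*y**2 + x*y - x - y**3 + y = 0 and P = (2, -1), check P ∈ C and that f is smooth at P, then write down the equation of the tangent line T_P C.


Tangent line at P: 8*x - 16 = 0.

Step 1: f(2, -1) = 0, so P lies on C.
Step 2: partial derivatives
  f_x(x, y) = 3*x**2 - 4*x*y - 4*x - 2*y**2 + y - 1, f_y(x, y) = -2*x**2 - 4*x*y + x - 3*y**2 + 1.
  f_x(P) = 8, f_y(P) = 0 (gradient nonzero, so P is smooth).
Step 3: tangent line at P: 8·(x − 2) + 0·(y − -1) = 0.
Expanding: 8*x - 16 = 0.


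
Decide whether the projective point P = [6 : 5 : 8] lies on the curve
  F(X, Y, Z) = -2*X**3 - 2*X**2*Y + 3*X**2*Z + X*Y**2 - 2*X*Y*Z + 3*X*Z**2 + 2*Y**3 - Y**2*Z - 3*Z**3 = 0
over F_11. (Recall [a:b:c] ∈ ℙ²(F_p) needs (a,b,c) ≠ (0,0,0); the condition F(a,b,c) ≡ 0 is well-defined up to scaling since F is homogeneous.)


F(6,5,8) ≡ 2 (mod 11); P is NOT on the curve.

Evaluate F(6, 5, 8) term-by-term (mod 11).
  -2*X**3 ↦ -2·216·1·1 = -432
  -2*X**2*Y ↦ -2·36·5·1 = -360
  3*X**2*Z ↦ 3·36·1·8 = 864
  X*Y**2 ↦ 1·6·25·1 = 150
  -2*X*Y*Z ↦ -2·6·5·8 = -480
  3*X*Z**2 ↦ 3·6·1·64 = 1152
  2*Y**3 ↦ 2·1·125·1 = 250
  -Y**2*Z ↦ -1·1·25·8 = -200
  -3*Z**3 ↦ -3·1·1·512 = -1536
Sum: F(6, 5, 8) = (-432) + (-360) + (864) + (150) + (-480) + (1152) + (250) + (-200) + (-1536) = -592.
Reducing mod 11: -592 ≡ 2 (mod 11).
Since F(a, b, c) ≡ 2 ≠ 0 (mod 11), P does NOT lie on the curve.


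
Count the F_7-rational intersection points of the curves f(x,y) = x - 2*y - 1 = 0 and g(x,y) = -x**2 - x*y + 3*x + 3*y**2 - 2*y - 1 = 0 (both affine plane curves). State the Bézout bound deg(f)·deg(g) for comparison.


Common zeros: ∅; count = 0; Bézout bound = 2.

deg(f) = 1, deg(g) = 2, so Bézout bound = 2.
Scan x ∈ F_7. For each x, list the y ∈ F_7 with f(x, y) ≡ 0 and those with g(x, y) ≡ 0 (mod 7); the common zeros in that column are the intersection.
  x = 0: f ≡ 0 at y ∈ {3}; g ≡ 0 at y ∈ {1, 2}; common: ∅.
  x = 1: f ≡ 0 at y ∈ {0}; g ≡ 0 at y ∈ {2, 6}; common: ∅.
  x = 2: f ≡ 0 at y ∈ {4}; g ≡ 0 at y ∈ {1, 5}; common: ∅.
  x = 3: f ≡ 0 at y ∈ {1}; g ≡ 0 at y ∈ {5, 6}; common: ∅.
  x = 4: f ≡ 0 at y ∈ {5}; g ≡ 0 at y ∈ ∅; common: ∅.
  x = 5: f ≡ 0 at y ∈ {2}; g ≡ 0 at y ∈ ∅; common: ∅.
  x = 6: f ≡ 0 at y ∈ {6}; g ≡ 0 at y ∈ ∅; common: ∅.
Collecting: common zeros = ∅, so the count is 0.
Comparison with the Bézout bound: 0 ≤ 2 = deg(f)·deg(g), as expected for curves with no common component (the affine F_7-count falls short of the bound because intersections may lie at infinity, over extension fields, or carry multiplicity).
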